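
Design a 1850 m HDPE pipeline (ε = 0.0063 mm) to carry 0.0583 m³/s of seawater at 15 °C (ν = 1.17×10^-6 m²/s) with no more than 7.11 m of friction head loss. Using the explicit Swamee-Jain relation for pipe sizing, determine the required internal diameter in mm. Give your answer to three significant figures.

Swamee-Jain (Type III): D = 0.66·[ε^1.25·(LQ²/(gh_f))^4.75 + ν·Q^9.4·(L/(gh_f))^5.2]^0.04
LQ²/(gh_f) = 0.09015; L/(gh_f) = 26.52
Term 1 = ε^1.25·(…)^4.75 = 3.43×10^-12; Term 2 = ν·Q^9.4·(…)^5.2 = 7.39×10^-11
D = 0.66·(3.43×10^-12 + 7.39×10^-11)^0.04 = 0.2601 m = 260 mm
Check: V = 1.10 m/s, Re = 2.44×10^5, f = 0.01520, h_f = 6.64 m ≈ 7.11 m ✓

D ≈ 260 mm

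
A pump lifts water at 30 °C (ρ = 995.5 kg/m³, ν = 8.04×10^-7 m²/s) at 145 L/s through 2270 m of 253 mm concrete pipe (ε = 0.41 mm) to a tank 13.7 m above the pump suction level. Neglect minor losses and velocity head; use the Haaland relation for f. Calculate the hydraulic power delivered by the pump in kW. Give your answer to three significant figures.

P_hyd ≈ 140 kW

V = 4Q/(πD²) = 2.884 m/s; Re = 9.08×10^5; ε/D = 0.00162; f = 0.02242
h_f = f(L/D)V²/2g = 85.28 m
Total head H = z + h_f = 13.7 + 85.28 = 98.98 m
P_hyd = ρgQH = 995.5·9.81·0.145·98.98 = 140.2 kW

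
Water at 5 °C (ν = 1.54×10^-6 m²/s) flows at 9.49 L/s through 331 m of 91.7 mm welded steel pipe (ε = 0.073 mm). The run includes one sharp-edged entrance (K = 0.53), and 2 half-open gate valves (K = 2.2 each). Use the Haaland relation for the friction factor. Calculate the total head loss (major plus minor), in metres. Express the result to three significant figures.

H_L ≈ 8.72 m

V = 4Q/(πD²) = 1.437 m/s; V²/2g = 0.1052 m
Re = 8.56×10^4, ε/D = 7.96×10^-4 → f = 0.02159 (Haaland)
Major: h_f = f(L/D)·V²/2g = 0.02159·3610·0.1052 = 8.202 m
Minor: ΣK = 4.93; h_m = ΣK·V²/2g = 0.5188 m
Total H_L = 8.202 + 0.5188 = 8.721 m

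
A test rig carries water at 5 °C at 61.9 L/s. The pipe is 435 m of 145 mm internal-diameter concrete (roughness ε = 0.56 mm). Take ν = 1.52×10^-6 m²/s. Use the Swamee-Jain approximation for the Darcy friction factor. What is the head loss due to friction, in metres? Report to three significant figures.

V = 4Q/(πD²) = 4·0.0619/(π·0.145²) = 3.749 m/s
Re = VD/ν = 3.749·0.145/1.52×10^-6 = 3.58×10^5 → turbulent
ε/D = 0.56/145 = 0.00386
Swamee-Jain: f = 0.02857
h_f = f(L/D)V²/(2g) = 0.02857·(435/0.145)·3.749²/(2·9.81) = 61.39 m

h_f ≈ 61.4 m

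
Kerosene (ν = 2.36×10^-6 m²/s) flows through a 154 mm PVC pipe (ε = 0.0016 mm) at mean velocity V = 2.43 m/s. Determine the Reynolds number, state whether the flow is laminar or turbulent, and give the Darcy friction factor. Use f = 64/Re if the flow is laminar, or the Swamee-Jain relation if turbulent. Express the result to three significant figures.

Re ≈ 1.59×10^5; turbulent; f ≈ 0.0163

Re = VD/ν = 2.430·0.154/2.36×10^-6 = 1.59×10^5
Re > 4000 → turbulent; ε/D = 1.04×10^-5
Swamee-Jain: f = 0.01634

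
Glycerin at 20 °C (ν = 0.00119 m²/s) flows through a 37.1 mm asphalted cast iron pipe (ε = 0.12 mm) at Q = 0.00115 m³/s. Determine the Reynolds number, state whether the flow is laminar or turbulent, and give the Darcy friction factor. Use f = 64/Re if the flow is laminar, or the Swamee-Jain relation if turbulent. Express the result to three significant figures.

V = 4Q/(πD²) = 1.064 m/s
Re = VD/ν = 1.064·0.0371/0.00119 = 33.2
Re < 2300 → laminar → f = 64/Re = 1.930

Re ≈ 33.2; laminar; f = 64/Re ≈ 1.93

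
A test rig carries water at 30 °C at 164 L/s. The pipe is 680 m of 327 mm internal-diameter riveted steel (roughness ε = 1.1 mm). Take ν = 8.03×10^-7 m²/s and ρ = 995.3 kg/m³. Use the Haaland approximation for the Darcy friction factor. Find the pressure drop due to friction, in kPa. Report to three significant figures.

V = 4Q/(πD²) = 4·0.164/(π·0.327²) = 1.953 m/s
Re = VD/ν = 1.953·0.327/8.03×10^-7 = 7.95×10^5 → turbulent
ε/D = 1.1/327 = 0.00336
Haaland: f = 0.02722
h_f = f(L/D)V²/(2g) = 0.02722·(680/0.327)·1.953²/(2·9.81) = 11.00 m
Δp = ρg·h_f = 995.3·9.81·11.00 = 107.4 kPa

Δp ≈ 107 kPa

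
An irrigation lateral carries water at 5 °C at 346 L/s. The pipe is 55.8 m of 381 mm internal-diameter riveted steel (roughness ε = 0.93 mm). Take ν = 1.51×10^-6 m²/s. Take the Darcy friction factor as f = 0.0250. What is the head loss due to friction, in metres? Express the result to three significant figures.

V = 4Q/(πD²) = 4·0.346/(π·0.381²) = 3.035 m/s
h_f = f(L/D)V²/(2g) = 0.02500·(55.8/0.381)·3.035²/(2·9.81) = 1.719 m

h_f ≈ 1.72 m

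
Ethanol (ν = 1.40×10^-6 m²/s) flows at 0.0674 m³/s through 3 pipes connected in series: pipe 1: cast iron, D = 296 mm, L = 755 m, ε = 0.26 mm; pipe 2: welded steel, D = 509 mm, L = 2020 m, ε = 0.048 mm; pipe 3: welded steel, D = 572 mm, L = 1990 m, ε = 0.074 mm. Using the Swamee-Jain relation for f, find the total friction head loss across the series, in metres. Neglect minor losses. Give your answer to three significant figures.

Pipe 1: V = 0.9795 m/s, Re = 2.07×10^5, ε/D = 8.78×10^-4, f = 0.02065, h_1 = f(L/D)V²/2g = 2.576 m
Pipe 2: V = 0.3312 m/s, Re = 1.20×10^5, ε/D = 9.43×10^-5, f = 0.01781, h_2 = f(L/D)V²/2g = 0.3952 m
Pipe 3: V = 0.2623 m/s, Re = 1.07×10^5, ε/D = 1.29×10^-4, f = 0.01839, h_3 = f(L/D)V²/2g = 0.2243 m
Series → Q common, losses add: H = Σh = 3.195 m

H ≈ 3.20 m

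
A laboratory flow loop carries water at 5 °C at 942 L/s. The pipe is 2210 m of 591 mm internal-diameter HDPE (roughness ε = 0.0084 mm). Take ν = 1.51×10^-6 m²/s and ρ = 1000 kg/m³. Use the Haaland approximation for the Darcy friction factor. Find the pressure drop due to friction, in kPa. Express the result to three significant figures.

Δp ≈ 250 kPa

V = 4Q/(πD²) = 4·0.942/(π·0.591²) = 3.434 m/s
Re = VD/ν = 3.434·0.591/1.51×10^-6 = 1.34×10^6 → turbulent
ε/D = 0.0084/591 = 1.42×10^-5
Haaland: f = 0.01135
h_f = f(L/D)V²/(2g) = 0.01135·(2210/0.591)·3.434²/(2·9.81) = 25.51 m
Δp = ρg·h_f = 1000·9.81·25.51 = 250.3 kPa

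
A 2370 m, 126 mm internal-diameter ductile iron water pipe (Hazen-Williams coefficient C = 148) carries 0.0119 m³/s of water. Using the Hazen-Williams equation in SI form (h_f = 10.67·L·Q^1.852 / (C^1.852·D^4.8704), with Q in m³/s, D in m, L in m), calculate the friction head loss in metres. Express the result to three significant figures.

h_f = 10.67·2370·0.0119^1.852 / (148^1.852·0.126^4.8704) = 15.89 m

h_f ≈ 15.9 m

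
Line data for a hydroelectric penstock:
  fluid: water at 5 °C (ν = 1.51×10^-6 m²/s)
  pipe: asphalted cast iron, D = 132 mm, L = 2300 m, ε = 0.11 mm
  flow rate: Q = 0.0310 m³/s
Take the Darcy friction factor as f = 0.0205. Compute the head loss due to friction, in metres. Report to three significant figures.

h_f ≈ 93.4 m

V = 4Q/(πD²) = 4·0.0310/(π·0.132²) = 2.265 m/s
h_f = f(L/D)V²/(2g) = 0.02050·(2300/0.132)·2.265²/(2·9.81) = 93.42 m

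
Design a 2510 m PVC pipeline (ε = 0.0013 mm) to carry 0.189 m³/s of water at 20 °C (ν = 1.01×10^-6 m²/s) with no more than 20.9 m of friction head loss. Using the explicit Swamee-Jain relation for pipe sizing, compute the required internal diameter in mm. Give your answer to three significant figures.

D ≈ 342 mm

Swamee-Jain (Type III): D = 0.66·[ε^1.25·(LQ²/(gh_f))^4.75 + ν·Q^9.4·(L/(gh_f))^5.2]^0.04
LQ²/(gh_f) = 0.4373; L/(gh_f) = 12.24
Term 1 = ε^1.25·(…)^4.75 = 8.63×10^-10; Term 2 = ν·Q^9.4·(…)^5.2 = 7.24×10^-8
D = 0.66·(8.63×10^-10 + 7.24×10^-8)^0.04 = 0.3421 m = 342 mm
Check: V = 2.06 m/s, Re = 6.96×10^5, f = 0.01242, h_f = 19.6 m ≈ 20.9 m ✓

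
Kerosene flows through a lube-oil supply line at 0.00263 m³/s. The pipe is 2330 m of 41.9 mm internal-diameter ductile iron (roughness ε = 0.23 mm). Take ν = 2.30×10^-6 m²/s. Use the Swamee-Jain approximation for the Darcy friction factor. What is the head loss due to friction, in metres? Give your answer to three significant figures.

V = 4Q/(πD²) = 4·0.00263/(π·0.0419²) = 1.907 m/s
Re = VD/ν = 1.907·0.0419/2.30×10^-6 = 3.47×10^4 → turbulent
ε/D = 0.23/41.9 = 0.00549
Swamee-Jain: f = 0.03406
h_f = f(L/D)V²/(2g) = 0.03406·(2330/0.0419)·1.907²/(2·9.81) = 351.2 m

h_f ≈ 351 m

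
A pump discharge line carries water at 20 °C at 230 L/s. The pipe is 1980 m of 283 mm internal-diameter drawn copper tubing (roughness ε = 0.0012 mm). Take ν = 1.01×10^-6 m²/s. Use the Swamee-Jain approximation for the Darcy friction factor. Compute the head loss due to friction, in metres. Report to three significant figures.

h_f ≈ 55.6 m

V = 4Q/(πD²) = 4·0.230/(π·0.283²) = 3.656 m/s
Re = VD/ν = 3.656·0.283/1.01×10^-6 = 1.02×10^6 → turbulent
ε/D = 0.0012/283 = 4.24×10^-6
Swamee-Jain: f = 0.01167
h_f = f(L/D)V²/(2g) = 0.01167·(1980/0.283)·3.656²/(2·9.81) = 55.63 m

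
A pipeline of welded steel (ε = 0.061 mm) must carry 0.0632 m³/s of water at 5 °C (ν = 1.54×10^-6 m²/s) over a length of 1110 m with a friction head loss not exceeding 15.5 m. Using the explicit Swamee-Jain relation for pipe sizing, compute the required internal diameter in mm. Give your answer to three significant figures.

Swamee-Jain (Type III): D = 0.66·[ε^1.25·(LQ²/(gh_f))^4.75 + ν·Q^9.4·(L/(gh_f))^5.2]^0.04
LQ²/(gh_f) = 0.02916; L/(gh_f) = 7.300
Term 1 = ε^1.25·(…)^4.75 = 2.75×10^-13; Term 2 = ν·Q^9.4·(…)^5.2 = 2.53×10^-13
D = 0.66·(2.75×10^-13 + 2.53×10^-13)^0.04 = 0.2130 m = 213 mm
Check: V = 1.77 m/s, Re = 2.45×10^5, f = 0.01731, h_f = 14.5 m ≈ 15.5 m ✓

D ≈ 213 mm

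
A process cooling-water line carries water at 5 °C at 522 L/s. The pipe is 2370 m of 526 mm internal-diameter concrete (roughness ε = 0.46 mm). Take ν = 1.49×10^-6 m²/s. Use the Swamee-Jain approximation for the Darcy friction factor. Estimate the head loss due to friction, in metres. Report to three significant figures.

h_f ≈ 25.8 m

V = 4Q/(πD²) = 4·0.522/(π·0.526²) = 2.402 m/s
Re = VD/ν = 2.402·0.526/1.49×10^-6 = 8.48×10^5 → turbulent
ε/D = 0.46/526 = 8.75×10^-4
Swamee-Jain: f = 0.01950
h_f = f(L/D)V²/(2g) = 0.01950·(2370/0.526)·2.402²/(2·9.81) = 25.85 m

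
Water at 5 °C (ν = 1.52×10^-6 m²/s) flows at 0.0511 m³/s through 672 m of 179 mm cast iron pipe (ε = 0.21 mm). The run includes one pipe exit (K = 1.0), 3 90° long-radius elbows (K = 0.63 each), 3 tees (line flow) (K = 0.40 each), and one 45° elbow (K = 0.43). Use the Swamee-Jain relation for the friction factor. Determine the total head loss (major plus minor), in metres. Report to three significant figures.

H_L ≈ 18.0 m

V = 4Q/(πD²) = 2.031 m/s; V²/2g = 0.2102 m
Re = 2.39×10^5, ε/D = 0.00117 → f = 0.02165 (Swamee-Jain)
Major: h_f = f(L/D)·V²/2g = 0.02165·3754·0.2102 = 17.08 m
Minor: ΣK = 4.52; h_m = ΣK·V²/2g = 0.9499 m
Total H_L = 17.08 + 0.9499 = 18.03 m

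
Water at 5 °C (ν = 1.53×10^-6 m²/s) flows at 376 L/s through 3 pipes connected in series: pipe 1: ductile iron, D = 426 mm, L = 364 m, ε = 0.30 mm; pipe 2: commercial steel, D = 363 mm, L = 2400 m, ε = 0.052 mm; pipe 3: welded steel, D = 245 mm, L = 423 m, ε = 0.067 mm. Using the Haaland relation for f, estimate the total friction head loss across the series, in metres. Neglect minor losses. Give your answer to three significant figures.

H ≈ 153 m

Pipe 1: V = 2.638 m/s, Re = 7.35×10^5, ε/D = 7.04×10^-4, f = 0.01856, h_1 = f(L/D)V²/2g = 5.625 m
Pipe 2: V = 3.633 m/s, Re = 8.62×10^5, ε/D = 1.43×10^-4, f = 0.01406, h_2 = f(L/D)V²/2g = 62.56 m
Pipe 3: V = 7.976 m/s, Re = 1.28×10^6, ε/D = 2.73×10^-4, f = 0.01522, h_3 = f(L/D)V²/2g = 85.18 m
Series → Q common, losses add: H = Σh = 153.4 m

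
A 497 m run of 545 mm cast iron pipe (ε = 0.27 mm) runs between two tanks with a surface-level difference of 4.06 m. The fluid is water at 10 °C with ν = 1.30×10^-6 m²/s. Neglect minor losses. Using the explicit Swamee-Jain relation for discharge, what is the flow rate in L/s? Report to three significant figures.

Swamee-Jain (Type II): Q = -0.965·√(gD⁵h_f/L)·ln[ε/(3.7D) + √(3.17ν²L/(gD³h_f))]
√(gD⁵h_f/L) = √(9.81·0.545⁵·4.06/497) = 0.06207
ε/(3.7D) = 1.34×10^-4; √(3.17ν²L/(gD³h_f)) = 2.03×10^-5
Q = -0.965·0.06207·ln(1.542×10^-4) = 0.5258 m³/s
Check: V = 2.25 m/s, Re = 9.45×10^5, f = 0.01730, h_f = 4.08 m ≈ 4.06 m ✓

Q ≈ 526 L/s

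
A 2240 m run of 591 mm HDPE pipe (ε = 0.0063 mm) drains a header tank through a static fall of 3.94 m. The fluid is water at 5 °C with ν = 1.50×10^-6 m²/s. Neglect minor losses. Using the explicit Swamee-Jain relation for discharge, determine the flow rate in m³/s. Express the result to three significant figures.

Q ≈ 0.339 m³/s

Swamee-Jain (Type II): Q = -0.965·√(gD⁵h_f/L)·ln[ε/(3.7D) + √(3.17ν²L/(gD³h_f))]
√(gD⁵h_f/L) = √(9.81·0.591⁵·3.94/2240) = 0.03527
ε/(3.7D) = 2.88×10^-6; √(3.17ν²L/(gD³h_f)) = 4.47×10^-5
Q = -0.965·0.03527·ln(4.763×10^-5) = 0.3387 m³/s
Check: V = 1.23 m/s, Re = 4.87×10^5, f = 0.01332, h_f = 3.92 m ≈ 3.94 m ✓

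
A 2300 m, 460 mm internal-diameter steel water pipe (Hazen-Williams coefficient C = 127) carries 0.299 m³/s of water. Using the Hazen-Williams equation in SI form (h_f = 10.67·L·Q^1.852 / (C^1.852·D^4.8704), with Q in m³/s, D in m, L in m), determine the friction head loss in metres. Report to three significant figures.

h_f ≈ 14.6 m

h_f = 10.67·2300·0.299^1.852 / (127^1.852·0.460^4.8704) = 14.62 m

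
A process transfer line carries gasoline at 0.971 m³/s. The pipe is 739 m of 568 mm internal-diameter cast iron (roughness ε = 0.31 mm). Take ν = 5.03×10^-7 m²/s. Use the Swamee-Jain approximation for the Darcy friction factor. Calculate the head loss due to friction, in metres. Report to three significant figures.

h_f ≈ 16.7 m

V = 4Q/(πD²) = 4·0.971/(π·0.568²) = 3.832 m/s
Re = VD/ν = 3.832·0.568/5.03×10^-7 = 4.33×10^6 → turbulent
ε/D = 0.31/568 = 5.46×10^-4
Swamee-Jain: f = 0.01719
h_f = f(L/D)V²/(2g) = 0.01719·(739/0.568)·3.832²/(2·9.81) = 16.74 m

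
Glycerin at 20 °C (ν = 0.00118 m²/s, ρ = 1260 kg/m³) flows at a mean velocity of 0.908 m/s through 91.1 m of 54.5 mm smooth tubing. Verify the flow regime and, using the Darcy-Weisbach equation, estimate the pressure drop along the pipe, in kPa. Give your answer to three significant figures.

Δp ≈ 1320 kPa

Re = VD/ν = 0.908·0.05450/0.00118 = 41.9 → laminar (Re < 2300)
f = 64/Re = 1.526
h_f = f(L/D)V²/(2g) = 1.526·(91.1/0.05450)·0.908²/(2·9.81) = 107.2 m
Δp = ρg·h_f = 1260·9.81·107.2 = 1325 kPa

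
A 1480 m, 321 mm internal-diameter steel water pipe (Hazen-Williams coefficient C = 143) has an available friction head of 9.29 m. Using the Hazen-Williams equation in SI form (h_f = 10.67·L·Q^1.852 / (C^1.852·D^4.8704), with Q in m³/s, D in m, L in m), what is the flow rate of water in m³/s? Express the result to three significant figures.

Q ≈ 0.130 m³/s

Rearranging: Q = [h_f·C^1.852·D^4.8704 / (10.67·L)]^(1/1.852)
Q = [9.29·143^1.852·0.321^4.8704 / (10.67·1480)]^0.540 = 0.1298 m³/s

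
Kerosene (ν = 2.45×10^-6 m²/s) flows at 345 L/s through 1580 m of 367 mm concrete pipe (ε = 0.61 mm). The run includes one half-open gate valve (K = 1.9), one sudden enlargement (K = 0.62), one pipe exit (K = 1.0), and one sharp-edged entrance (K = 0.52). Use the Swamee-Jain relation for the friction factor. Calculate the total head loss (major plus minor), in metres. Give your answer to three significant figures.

V = 4Q/(πD²) = 3.261 m/s; V²/2g = 0.5421 m
Re = 4.89×10^5, ε/D = 0.00166 → f = 0.02285 (Swamee-Jain)
Major: h_f = f(L/D)·V²/2g = 0.02285·4305·0.5421 = 53.34 m
Minor: ΣK = 4.04; h_m = ΣK·V²/2g = 2.190 m
Total H_L = 53.34 + 2.190 = 55.53 m

H_L ≈ 55.5 m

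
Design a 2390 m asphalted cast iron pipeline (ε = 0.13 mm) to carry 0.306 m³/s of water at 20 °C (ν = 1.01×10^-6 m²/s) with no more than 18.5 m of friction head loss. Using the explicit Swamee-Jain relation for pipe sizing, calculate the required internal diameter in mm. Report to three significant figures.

D ≈ 443 mm

Swamee-Jain (Type III): D = 0.66·[ε^1.25·(LQ²/(gh_f))^4.75 + ν·Q^9.4·(L/(gh_f))^5.2]^0.04
LQ²/(gh_f) = 1.233; L/(gh_f) = 13.17
Term 1 = ε^1.25·(…)^4.75 = 3.76×10^-5; Term 2 = ν·Q^9.4·(…)^5.2 = 9.81×10^-6
D = 0.66·(3.76×10^-5 + 9.81×10^-6)^0.04 = 0.4432 m = 443 mm
Check: V = 1.98 m/s, Re = 8.70×10^5, f = 0.01580, h_f = 17.1 m ≈ 18.5 m ✓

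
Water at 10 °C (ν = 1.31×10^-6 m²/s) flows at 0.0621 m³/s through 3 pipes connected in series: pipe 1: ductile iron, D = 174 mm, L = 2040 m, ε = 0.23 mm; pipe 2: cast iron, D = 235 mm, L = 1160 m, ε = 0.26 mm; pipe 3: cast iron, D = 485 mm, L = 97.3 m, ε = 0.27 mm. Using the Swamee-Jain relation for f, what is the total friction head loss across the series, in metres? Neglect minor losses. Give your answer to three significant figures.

H ≈ 100 m

Pipe 1: V = 2.612 m/s, Re = 3.47×10^5, ε/D = 0.00132, f = 0.02188, h_1 = f(L/D)V²/2g = 89.17 m
Pipe 2: V = 1.432 m/s, Re = 2.57×10^5, ε/D = 0.00111, f = 0.02132, h_2 = f(L/D)V²/2g = 11.00 m
Pipe 3: V = 0.3361 m/s, Re = 1.24×10^5, ε/D = 5.57×10^-4, f = 0.02014, h_3 = f(L/D)V²/2g = 0.02326 m
Series → Q common, losses add: H = Σh = 100.2 m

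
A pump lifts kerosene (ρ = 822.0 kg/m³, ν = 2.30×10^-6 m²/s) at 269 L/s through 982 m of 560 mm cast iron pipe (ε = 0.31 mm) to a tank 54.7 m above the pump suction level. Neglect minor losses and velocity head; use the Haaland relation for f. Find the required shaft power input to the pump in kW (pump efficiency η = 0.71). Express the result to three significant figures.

P_shaft ≈ 173 kW

V = 4Q/(πD²) = 1.092 m/s; Re = 2.66×10^5; ε/D = 5.54×10^-4; f = 0.01852
h_f = f(L/D)V²/2g = 1.974 m
Total head H = z + h_f = 54.7 + 1.974 = 56.67 m
P_hyd = ρgQH = 822.0·9.81·0.269·56.67 = 122.9 kW
P_shaft = P_hyd/η = 122.9/0.71 = 173.1 kW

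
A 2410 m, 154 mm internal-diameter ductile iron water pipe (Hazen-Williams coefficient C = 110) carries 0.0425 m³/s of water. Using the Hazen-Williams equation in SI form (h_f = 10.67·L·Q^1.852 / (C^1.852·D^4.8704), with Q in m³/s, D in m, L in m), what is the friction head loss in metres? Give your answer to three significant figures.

h_f = 10.67·2410·0.0425^1.852 / (110^1.852·0.154^4.8704) = 111.3 m

h_f ≈ 111 m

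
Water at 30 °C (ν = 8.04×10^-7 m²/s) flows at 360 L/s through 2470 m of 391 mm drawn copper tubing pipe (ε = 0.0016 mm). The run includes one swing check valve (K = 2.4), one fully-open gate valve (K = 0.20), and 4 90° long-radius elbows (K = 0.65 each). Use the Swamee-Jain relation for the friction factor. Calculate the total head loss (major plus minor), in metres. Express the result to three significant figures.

H_L ≈ 34.3 m

V = 4Q/(πD²) = 2.998 m/s; V²/2g = 0.4582 m
Re = 1.46×10^6, ε/D = 4.09×10^-6 → f = 0.01103 (Swamee-Jain)
Major: h_f = f(L/D)·V²/2g = 0.01103·6317·0.4582 = 31.94 m
Minor: ΣK = 5.20; h_m = ΣK·V²/2g = 2.382 m
Total H_L = 31.94 + 2.382 = 34.32 m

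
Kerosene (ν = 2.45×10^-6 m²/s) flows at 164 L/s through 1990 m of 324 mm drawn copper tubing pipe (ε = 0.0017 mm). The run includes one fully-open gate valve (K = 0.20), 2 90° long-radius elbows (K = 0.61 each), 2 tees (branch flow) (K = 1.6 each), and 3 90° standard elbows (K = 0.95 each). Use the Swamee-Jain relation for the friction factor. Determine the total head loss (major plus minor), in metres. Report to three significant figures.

V = 4Q/(πD²) = 1.989 m/s; V²/2g = 0.2017 m
Re = 2.63×10^5, ε/D = 5.25×10^-6 → f = 0.01479 (Swamee-Jain)
Major: h_f = f(L/D)·V²/2g = 0.01479·6142·0.2017 = 18.32 m
Minor: ΣK = 7.47; h_m = ΣK·V²/2g = 1.506 m
Total H_L = 18.32 + 1.506 = 19.83 m

H_L ≈ 19.8 m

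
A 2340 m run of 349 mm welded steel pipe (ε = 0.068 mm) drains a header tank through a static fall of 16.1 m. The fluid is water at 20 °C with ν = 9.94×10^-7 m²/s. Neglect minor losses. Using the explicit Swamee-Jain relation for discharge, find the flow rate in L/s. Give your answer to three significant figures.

Swamee-Jain (Type II): Q = -0.965·√(gD⁵h_f/L)·ln[ε/(3.7D) + √(3.17ν²L/(gD³h_f))]
√(gD⁵h_f/L) = √(9.81·0.349⁵·16.1/2340) = 0.01869
ε/(3.7D) = 5.27×10^-5; √(3.17ν²L/(gD³h_f)) = 3.30×10^-5
Q = -0.965·0.01869·ln(8.570×10^-5) = 0.1689 m³/s
Check: V = 1.77 m/s, Re = 6.20×10^5, f = 0.01519, h_f = 16.2 m ≈ 16.1 m ✓

Q ≈ 169 L/s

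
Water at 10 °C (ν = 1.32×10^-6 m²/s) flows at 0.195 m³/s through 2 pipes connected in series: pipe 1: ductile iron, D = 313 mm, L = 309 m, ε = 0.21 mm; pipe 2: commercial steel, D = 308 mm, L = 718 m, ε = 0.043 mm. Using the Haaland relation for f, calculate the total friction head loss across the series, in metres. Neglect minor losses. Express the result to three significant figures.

Pipe 1: V = 2.534 m/s, Re = 6.01×10^5, ε/D = 6.71×10^-4, f = 0.01847, h_1 = f(L/D)V²/2g = 5.970 m
Pipe 2: V = 2.617 m/s, Re = 6.11×10^5, ε/D = 1.40×10^-4, f = 0.01442, h_2 = f(L/D)V²/2g = 11.73 m
Series → Q common, losses add: H = Σh = 17.70 m

H ≈ 17.7 m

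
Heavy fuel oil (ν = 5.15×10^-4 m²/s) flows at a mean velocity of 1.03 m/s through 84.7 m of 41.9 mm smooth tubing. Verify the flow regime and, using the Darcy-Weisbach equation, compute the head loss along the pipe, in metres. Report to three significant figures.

h_f ≈ 83.5 m

Re = VD/ν = 1.03·0.04190/5.15×10^-4 = 83.8 → laminar (Re < 2300)
f = 64/Re = 0.7637
h_f = f(L/D)V²/(2g) = 0.7637·(84.7/0.04190)·1.03²/(2·9.81) = 83.48 m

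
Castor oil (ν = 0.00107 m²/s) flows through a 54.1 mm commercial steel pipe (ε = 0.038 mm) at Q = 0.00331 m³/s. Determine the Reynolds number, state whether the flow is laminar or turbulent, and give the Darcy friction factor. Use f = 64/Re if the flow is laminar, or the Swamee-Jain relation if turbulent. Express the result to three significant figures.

Re ≈ 72.8; laminar; f = 64/Re ≈ 0.879

V = 4Q/(πD²) = 1.440 m/s
Re = VD/ν = 1.440·0.0541/0.00107 = 72.8
Re < 2300 → laminar → f = 64/Re = 0.8791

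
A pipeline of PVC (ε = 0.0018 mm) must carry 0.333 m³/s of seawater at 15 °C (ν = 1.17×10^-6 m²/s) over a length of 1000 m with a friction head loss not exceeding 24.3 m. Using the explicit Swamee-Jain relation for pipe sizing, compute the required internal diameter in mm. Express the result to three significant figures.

Swamee-Jain (Type III): D = 0.66·[ε^1.25·(LQ²/(gh_f))^4.75 + ν·Q^9.4·(L/(gh_f))^5.2]^0.04
LQ²/(gh_f) = 0.4652; L/(gh_f) = 4.195
Term 1 = ε^1.25·(…)^4.75 = 1.74×10^-9; Term 2 = ν·Q^9.4·(…)^5.2 = 6.57×10^-8
D = 0.66·(1.74×10^-9 + 6.57×10^-8)^0.04 = 0.3410 m = 341 mm
Check: V = 3.65 m/s, Re = 1.06×10^6, f = 0.01163, h_f = 23.1 m ≈ 24.3 m ✓

D ≈ 341 mm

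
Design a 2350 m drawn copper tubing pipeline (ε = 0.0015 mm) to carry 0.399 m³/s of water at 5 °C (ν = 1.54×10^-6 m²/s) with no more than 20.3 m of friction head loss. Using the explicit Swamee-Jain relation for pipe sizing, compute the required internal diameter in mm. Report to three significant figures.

D ≈ 457 mm

Swamee-Jain (Type III): D = 0.66·[ε^1.25·(LQ²/(gh_f))^4.75 + ν·Q^9.4·(L/(gh_f))^5.2]^0.04
LQ²/(gh_f) = 1.879; L/(gh_f) = 11.80
Term 1 = ε^1.25·(…)^4.75 = 1.05×10^-6; Term 2 = ν·Q^9.4·(…)^5.2 = 1.02×10^-4
D = 0.66·(1.05×10^-6 + 1.02×10^-4)^0.04 = 0.4572 m = 457 mm
Check: V = 2.43 m/s, Re = 7.21×10^5, f = 0.01234, h_f = 19.1 m ≈ 20.3 m ✓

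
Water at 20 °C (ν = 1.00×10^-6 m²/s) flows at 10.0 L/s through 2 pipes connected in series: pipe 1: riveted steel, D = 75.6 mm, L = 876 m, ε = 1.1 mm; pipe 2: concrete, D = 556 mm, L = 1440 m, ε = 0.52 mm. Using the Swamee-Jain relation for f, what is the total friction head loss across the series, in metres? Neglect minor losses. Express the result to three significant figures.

Pipe 1: V = 2.228 m/s, Re = 1.68×10^5, ε/D = 0.0146, f = 0.04366, h_1 = f(L/D)V²/2g = 128.0 m
Pipe 2: V = 0.04119 m/s, Re = 2.29×10^4, ε/D = 9.35×10^-4, f = 0.02726, h_2 = f(L/D)V²/2g = 0.006104 m
Series → Q common, losses add: H = Σh = 128.0 m

H ≈ 128 m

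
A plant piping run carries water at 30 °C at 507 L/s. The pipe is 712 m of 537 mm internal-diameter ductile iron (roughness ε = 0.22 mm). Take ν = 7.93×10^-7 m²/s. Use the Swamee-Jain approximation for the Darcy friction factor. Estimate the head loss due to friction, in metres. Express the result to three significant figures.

h_f ≈ 5.57 m

V = 4Q/(πD²) = 4·0.507/(π·0.537²) = 2.239 m/s
Re = VD/ν = 2.239·0.537/7.93×10^-7 = 1.52×10^6 → turbulent
ε/D = 0.22/537 = 4.10×10^-4
Swamee-Jain: f = 0.01645
h_f = f(L/D)V²/(2g) = 0.01645·(712/0.537)·2.239²/(2·9.81) = 5.572 m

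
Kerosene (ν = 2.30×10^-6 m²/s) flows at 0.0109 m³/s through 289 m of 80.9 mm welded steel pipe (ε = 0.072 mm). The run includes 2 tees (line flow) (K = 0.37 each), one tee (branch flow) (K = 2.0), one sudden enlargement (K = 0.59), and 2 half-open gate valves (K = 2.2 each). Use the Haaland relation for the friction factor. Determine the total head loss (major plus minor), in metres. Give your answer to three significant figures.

H_L ≈ 20.0 m

V = 4Q/(πD²) = 2.121 m/s; V²/2g = 0.2292 m
Re = 7.46×10^4, ε/D = 8.90×10^-4 → f = 0.02225 (Haaland)
Major: h_f = f(L/D)·V²/2g = 0.02225·3572·0.2292 = 18.22 m
Minor: ΣK = 7.73; h_m = ΣK·V²/2g = 1.772 m
Total H_L = 18.22 + 1.772 = 19.99 m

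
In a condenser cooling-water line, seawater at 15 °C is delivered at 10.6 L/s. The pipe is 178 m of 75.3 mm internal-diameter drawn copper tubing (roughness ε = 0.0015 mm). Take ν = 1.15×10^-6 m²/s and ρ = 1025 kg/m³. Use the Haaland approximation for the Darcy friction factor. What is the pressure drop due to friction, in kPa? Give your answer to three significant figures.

Δp ≈ 112 kPa

V = 4Q/(πD²) = 4·0.0106/(π·0.0753²) = 2.380 m/s
Re = VD/ν = 2.380·0.0753/1.15×10^-6 = 1.56×10^5 → turbulent
ε/D = 0.0015/75.3 = 1.99×10^-5
Haaland: f = 0.01638
h_f = f(L/D)V²/(2g) = 0.01638·(178/0.0753)·2.380²/(2·9.81) = 11.18 m
Δp = ρg·h_f = 1025·9.81·11.18 = 112.5 kPa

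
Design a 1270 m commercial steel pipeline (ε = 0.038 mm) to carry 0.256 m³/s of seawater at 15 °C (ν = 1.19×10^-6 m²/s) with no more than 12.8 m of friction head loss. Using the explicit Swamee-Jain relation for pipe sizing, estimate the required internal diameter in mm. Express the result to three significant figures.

D ≈ 379 mm

Swamee-Jain (Type III): D = 0.66·[ε^1.25·(LQ²/(gh_f))^4.75 + ν·Q^9.4·(L/(gh_f))^5.2]^0.04
LQ²/(gh_f) = 0.6628; L/(gh_f) = 10.11
Term 1 = ε^1.25·(…)^4.75 = 4.23×10^-7; Term 2 = ν·Q^9.4·(…)^5.2 = 5.48×10^-7
D = 0.66·(4.23×10^-7 + 5.48×10^-7)^0.04 = 0.3793 m = 379 mm
Check: V = 2.27 m/s, Re = 7.22×10^5, f = 0.01391, h_f = 12.2 m ≈ 12.8 m ✓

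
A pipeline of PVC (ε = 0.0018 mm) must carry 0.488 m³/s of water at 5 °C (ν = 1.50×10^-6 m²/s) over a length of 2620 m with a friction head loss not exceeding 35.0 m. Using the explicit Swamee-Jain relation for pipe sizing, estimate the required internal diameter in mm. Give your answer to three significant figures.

Swamee-Jain (Type III): D = 0.66·[ε^1.25·(LQ²/(gh_f))^4.75 + ν·Q^9.4·(L/(gh_f))^5.2]^0.04
LQ²/(gh_f) = 1.817; L/(gh_f) = 7.631
Term 1 = ε^1.25·(…)^4.75 = 1.13×10^-6; Term 2 = ν·Q^9.4·(…)^5.2 = 6.86×10^-5
D = 0.66·(1.13×10^-6 + 6.86×10^-5)^0.04 = 0.4501 m = 450 mm
Check: V = 3.07 m/s, Re = 9.20×10^5, f = 0.01187, h_f = 33.1 m ≈ 35.0 m ✓

D ≈ 450 mm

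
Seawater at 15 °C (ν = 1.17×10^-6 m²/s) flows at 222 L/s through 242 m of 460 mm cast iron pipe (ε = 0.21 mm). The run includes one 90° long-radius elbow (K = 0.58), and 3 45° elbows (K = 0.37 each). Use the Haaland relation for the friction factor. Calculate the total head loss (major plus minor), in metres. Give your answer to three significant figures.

V = 4Q/(πD²) = 1.336 m/s; V²/2g = 0.09095 m
Re = 5.25×10^5, ε/D = 4.57×10^-4 → f = 0.01726 (Haaland)
Major: h_f = f(L/D)·V²/2g = 0.01726·526.1·0.09095 = 0.8256 m
Minor: ΣK = 1.69; h_m = ΣK·V²/2g = 0.1537 m
Total H_L = 0.8256 + 0.1537 = 0.9793 m

H_L ≈ 0.979 m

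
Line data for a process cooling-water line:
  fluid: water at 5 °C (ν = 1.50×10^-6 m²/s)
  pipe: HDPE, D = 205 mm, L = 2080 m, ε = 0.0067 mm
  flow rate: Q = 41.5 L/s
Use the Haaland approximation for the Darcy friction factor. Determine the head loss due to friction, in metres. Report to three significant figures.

V = 4Q/(πD²) = 4·0.0415/(π·0.205²) = 1.257 m/s
Re = VD/ν = 1.257·0.205/1.50×10^-6 = 1.72×10^5 → turbulent
ε/D = 0.0067/205 = 3.27×10^-5
Haaland: f = 0.01616
h_f = f(L/D)V²/(2g) = 0.01616·(2080/0.205)·1.257²/(2·9.81) = 13.21 m

h_f ≈ 13.2 m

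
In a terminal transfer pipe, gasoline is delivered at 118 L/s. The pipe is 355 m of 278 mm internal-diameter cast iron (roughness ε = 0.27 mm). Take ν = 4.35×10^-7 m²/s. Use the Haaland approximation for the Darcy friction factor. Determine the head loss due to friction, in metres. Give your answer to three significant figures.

V = 4Q/(πD²) = 4·0.118/(π·0.278²) = 1.944 m/s
Re = VD/ν = 1.944·0.278/4.35×10^-7 = 1.24×10^6 → turbulent
ε/D = 0.27/278 = 9.71×10^-4
Haaland: f = 0.01976
h_f = f(L/D)V²/(2g) = 0.01976·(355/0.278)·1.944²/(2·9.81) = 4.859 m

h_f ≈ 4.86 m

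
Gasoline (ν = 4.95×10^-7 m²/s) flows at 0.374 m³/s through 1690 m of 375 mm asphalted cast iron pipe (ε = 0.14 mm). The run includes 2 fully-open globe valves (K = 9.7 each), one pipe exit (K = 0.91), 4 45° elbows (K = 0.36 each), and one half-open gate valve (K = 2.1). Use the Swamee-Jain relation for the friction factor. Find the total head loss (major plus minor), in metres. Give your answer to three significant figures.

H_L ≈ 56.0 m

V = 4Q/(πD²) = 3.386 m/s; V²/2g = 0.5844 m
Re = 2.57×10^6, ε/D = 3.73×10^-4 → f = 0.01598 (Swamee-Jain)
Major: h_f = f(L/D)·V²/2g = 0.01598·4507·0.5844 = 42.08 m
Minor: ΣK = 23.8; h_m = ΣK·V²/2g = 13.94 m
Total H_L = 42.08 + 13.94 = 56.02 m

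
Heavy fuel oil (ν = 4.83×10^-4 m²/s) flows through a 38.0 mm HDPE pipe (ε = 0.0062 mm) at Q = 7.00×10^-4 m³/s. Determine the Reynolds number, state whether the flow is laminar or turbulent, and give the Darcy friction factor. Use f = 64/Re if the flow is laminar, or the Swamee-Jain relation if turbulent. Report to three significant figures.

V = 4Q/(πD²) = 0.6172 m/s
Re = VD/ν = 0.6172·0.0380/4.83×10^-4 = 48.6
Re < 2300 → laminar → f = 64/Re = 1.318

Re ≈ 48.6; laminar; f = 64/Re ≈ 1.32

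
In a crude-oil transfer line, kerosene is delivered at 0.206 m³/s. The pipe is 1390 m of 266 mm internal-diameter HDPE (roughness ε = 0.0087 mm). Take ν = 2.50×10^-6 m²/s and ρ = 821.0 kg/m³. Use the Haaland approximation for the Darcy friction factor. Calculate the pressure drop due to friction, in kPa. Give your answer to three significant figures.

V = 4Q/(πD²) = 4·0.206/(π·0.266²) = 3.707 m/s
Re = VD/ν = 3.707·0.266/2.50×10^-6 = 3.94×10^5 → turbulent
ε/D = 0.0087/266 = 3.27×10^-5
Haaland: f = 0.01397
h_f = f(L/D)V²/(2g) = 0.01397·(1390/0.266)·3.707²/(2·9.81) = 51.14 m
Δp = ρg·h_f = 821.0·9.81·51.14 = 411.8 kPa

Δp ≈ 412 kPa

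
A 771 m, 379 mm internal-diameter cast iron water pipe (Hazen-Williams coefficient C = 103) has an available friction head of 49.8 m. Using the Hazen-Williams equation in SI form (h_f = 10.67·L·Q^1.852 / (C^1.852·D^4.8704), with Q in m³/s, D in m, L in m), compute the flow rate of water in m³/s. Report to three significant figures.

Q ≈ 0.509 m³/s

Rearranging: Q = [h_f·C^1.852·D^4.8704 / (10.67·L)]^(1/1.852)
Q = [49.8·103^1.852·0.379^4.8704 / (10.67·771)]^0.540 = 0.5095 m³/s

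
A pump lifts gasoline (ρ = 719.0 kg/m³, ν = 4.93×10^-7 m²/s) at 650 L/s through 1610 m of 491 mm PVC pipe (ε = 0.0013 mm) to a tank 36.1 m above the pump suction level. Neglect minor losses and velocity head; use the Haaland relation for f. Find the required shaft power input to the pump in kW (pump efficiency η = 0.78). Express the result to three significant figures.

V = 4Q/(πD²) = 3.433 m/s; Re = 3.42×10^6; ε/D = 2.65×10^-6; f = 0.009622
h_f = f(L/D)V²/2g = 18.95 m
Total head H = z + h_f = 36.1 + 18.95 = 55.05 m
P_hyd = ρgQH = 719.0·9.81·0.650·55.05 = 252.4 kW
P_shaft = P_hyd/η = 252.4/0.78 = 323.6 kW

P_shaft ≈ 324 kW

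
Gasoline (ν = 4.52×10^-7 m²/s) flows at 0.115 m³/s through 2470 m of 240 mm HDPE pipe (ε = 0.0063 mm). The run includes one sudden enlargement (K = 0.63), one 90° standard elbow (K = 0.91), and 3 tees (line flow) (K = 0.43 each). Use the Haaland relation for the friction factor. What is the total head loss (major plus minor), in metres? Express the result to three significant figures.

H_L ≈ 40.3 m

V = 4Q/(πD²) = 2.542 m/s; V²/2g = 0.3294 m
Re = 1.35×10^6, ε/D = 2.63×10^-5 → f = 0.01163 (Haaland)
Major: h_f = f(L/D)·V²/2g = 0.01163·10292·0.3294 = 39.41 m
Minor: ΣK = 2.83; h_m = ΣK·V²/2g = 0.9321 m
Total H_L = 39.41 + 0.9321 = 40.34 m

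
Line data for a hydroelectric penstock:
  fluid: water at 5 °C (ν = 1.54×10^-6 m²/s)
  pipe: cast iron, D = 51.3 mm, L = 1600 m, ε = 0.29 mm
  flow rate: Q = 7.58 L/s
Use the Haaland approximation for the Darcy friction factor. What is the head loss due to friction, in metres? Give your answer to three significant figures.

h_f ≈ 689 m

V = 4Q/(πD²) = 4·0.00758/(π·0.0513²) = 3.667 m/s
Re = VD/ν = 3.667·0.0513/1.54×10^-6 = 1.22×10^5 → turbulent
ε/D = 0.29/51.3 = 0.00565
Haaland: f = 0.03224
h_f = f(L/D)V²/(2g) = 0.03224·(1600/0.0513)·3.667²/(2·9.81) = 689.3 m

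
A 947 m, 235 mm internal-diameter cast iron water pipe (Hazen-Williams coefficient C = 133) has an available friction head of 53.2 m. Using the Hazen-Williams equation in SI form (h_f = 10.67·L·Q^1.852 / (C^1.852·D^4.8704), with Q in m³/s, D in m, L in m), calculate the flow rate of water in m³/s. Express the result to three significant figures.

Q ≈ 0.174 m³/s

Rearranging: Q = [h_f·C^1.852·D^4.8704 / (10.67·L)]^(1/1.852)
Q = [53.2·133^1.852·0.235^4.8704 / (10.67·947)]^0.540 = 0.1736 m³/s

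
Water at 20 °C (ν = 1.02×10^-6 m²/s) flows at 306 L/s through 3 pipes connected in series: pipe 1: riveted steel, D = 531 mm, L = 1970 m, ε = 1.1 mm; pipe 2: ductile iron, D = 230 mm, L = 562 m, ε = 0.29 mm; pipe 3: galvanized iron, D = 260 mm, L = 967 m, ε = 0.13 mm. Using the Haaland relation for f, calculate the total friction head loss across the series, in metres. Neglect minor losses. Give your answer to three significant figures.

Pipe 1: V = 1.382 m/s, Re = 7.19×10^5, ε/D = 0.00207, f = 0.02391, h_1 = f(L/D)V²/2g = 8.632 m
Pipe 2: V = 7.365 m/s, Re = 1.66×10^6, ε/D = 0.00126, f = 0.02097, h_2 = f(L/D)V²/2g = 141.7 m
Pipe 3: V = 5.763 m/s, Re = 1.47×10^6, ε/D = 5.00×10^-4, f = 0.01704, h_3 = f(L/D)V²/2g = 107.3 m
Series → Q common, losses add: H = Σh = 257.6 m

H ≈ 258 m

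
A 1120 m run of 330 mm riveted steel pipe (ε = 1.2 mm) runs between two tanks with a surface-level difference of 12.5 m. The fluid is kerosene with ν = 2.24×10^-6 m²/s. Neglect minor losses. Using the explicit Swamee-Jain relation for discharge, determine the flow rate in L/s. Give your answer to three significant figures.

Swamee-Jain (Type II): Q = -0.965·√(gD⁵h_f/L)·ln[ε/(3.7D) + √(3.17ν²L/(gD³h_f))]
√(gD⁵h_f/L) = √(9.81·0.330⁵·12.5/1120) = 0.02070
ε/(3.7D) = 9.83×10^-4; √(3.17ν²L/(gD³h_f)) = 6.36×10^-5
Q = -0.965·0.02070·ln(0.001046) = 0.1371 m³/s
Check: V = 1.60 m/s, Re = 2.36×10^5, f = 0.02830, h_f = 12.6 m ≈ 12.5 m ✓

Q ≈ 137 L/s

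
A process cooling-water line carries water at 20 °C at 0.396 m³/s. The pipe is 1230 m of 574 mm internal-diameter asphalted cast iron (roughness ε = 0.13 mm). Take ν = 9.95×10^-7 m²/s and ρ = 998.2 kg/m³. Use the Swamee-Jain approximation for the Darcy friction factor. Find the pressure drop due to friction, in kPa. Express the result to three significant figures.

Δp ≈ 38.0 kPa

V = 4Q/(πD²) = 4·0.396/(π·0.574²) = 1.530 m/s
Re = VD/ν = 1.530·0.574/9.95×10^-7 = 8.83×10^5 → turbulent
ε/D = 0.13/574 = 2.26×10^-4
Swamee-Jain: f = 0.01515
h_f = f(L/D)V²/(2g) = 0.01515·(1230/0.574)·1.530²/(2·9.81) = 3.876 m
Δp = ρg·h_f = 998.2·9.81·3.876 = 37.96 kPa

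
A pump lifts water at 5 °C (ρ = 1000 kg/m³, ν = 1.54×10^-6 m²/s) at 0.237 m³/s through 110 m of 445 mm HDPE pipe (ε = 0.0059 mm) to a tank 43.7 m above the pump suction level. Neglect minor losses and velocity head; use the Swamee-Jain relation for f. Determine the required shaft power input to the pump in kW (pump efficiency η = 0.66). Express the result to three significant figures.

V = 4Q/(πD²) = 1.524 m/s; Re = 4.40×10^5; ε/D = 1.33×10^-5; f = 0.01359
h_f = f(L/D)V²/2g = 0.3976 m
Total head H = z + h_f = 43.7 + 0.3976 = 44.10 m
P_hyd = ρgQH = 1000·9.81·0.237·44.10 = 102.5 kW
P_shaft = P_hyd/η = 102.5/0.66 = 155.3 kW

P_shaft ≈ 155 kW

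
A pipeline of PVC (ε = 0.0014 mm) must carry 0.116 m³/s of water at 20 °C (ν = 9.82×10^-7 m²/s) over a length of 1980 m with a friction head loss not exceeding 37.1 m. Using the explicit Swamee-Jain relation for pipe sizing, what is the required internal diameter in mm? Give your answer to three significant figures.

Swamee-Jain (Type III): D = 0.66·[ε^1.25·(LQ²/(gh_f))^4.75 + ν·Q^9.4·(L/(gh_f))^5.2]^0.04
LQ²/(gh_f) = 0.07320; L/(gh_f) = 5.440
Term 1 = ε^1.25·(…)^4.75 = 1.95×10^-13; Term 2 = ν·Q^9.4·(…)^5.2 = 1.05×10^-11
D = 0.66·(1.95×10^-13 + 1.05×10^-11)^0.04 = 0.2403 m = 240 mm
Check: V = 2.56 m/s, Re = 6.26×10^5, f = 0.01269, h_f = 34.8 m ≈ 37.1 m ✓

D ≈ 240 mm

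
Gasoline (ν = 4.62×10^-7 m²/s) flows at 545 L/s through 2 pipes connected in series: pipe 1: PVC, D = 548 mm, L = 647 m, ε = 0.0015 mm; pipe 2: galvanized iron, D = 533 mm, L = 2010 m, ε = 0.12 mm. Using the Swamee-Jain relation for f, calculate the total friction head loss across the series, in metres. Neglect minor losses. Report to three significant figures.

H ≈ 19.8 m

Pipe 1: V = 2.311 m/s, Re = 2.74×10^6, ε/D = 2.74×10^-6, f = 0.009993, h_1 = f(L/D)V²/2g = 3.211 m
Pipe 2: V = 2.443 m/s, Re = 2.82×10^6, ε/D = 2.25×10^-4, f = 0.01447, h_2 = f(L/D)V²/2g = 16.60 m
Series → Q common, losses add: H = Σh = 19.81 m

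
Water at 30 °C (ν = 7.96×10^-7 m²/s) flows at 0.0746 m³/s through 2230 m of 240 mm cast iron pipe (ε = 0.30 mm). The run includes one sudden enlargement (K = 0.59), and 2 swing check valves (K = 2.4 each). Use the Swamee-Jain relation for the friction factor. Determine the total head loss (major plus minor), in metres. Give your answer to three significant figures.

V = 4Q/(πD²) = 1.649 m/s; V²/2g = 0.1386 m
Re = 4.97×10^5, ε/D = 0.00125 → f = 0.02138 (Swamee-Jain)
Major: h_f = f(L/D)·V²/2g = 0.02138·9292·0.1386 = 27.53 m
Minor: ΣK = 5.39; h_m = ΣK·V²/2g = 0.7470 m
Total H_L = 27.53 + 0.7470 = 28.28 m

H_L ≈ 28.3 m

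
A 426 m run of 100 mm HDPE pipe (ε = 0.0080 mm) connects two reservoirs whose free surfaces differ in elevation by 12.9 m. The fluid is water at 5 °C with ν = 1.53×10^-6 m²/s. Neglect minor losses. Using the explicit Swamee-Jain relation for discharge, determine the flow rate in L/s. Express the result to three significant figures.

Swamee-Jain (Type II): Q = -0.965·√(gD⁵h_f/L)·ln[ε/(3.7D) + √(3.17ν²L/(gD³h_f))]
√(gD⁵h_f/L) = √(9.81·0.100⁵·12.9/426) = 0.001724
ε/(3.7D) = 2.16×10^-5; √(3.17ν²L/(gD³h_f)) = 1.58×10^-4
Q = -0.965·0.001724·ln(1.797×10^-4) = 0.01434 m³/s
Check: V = 1.83 m/s, Re = 1.19×10^5, f = 0.01774, h_f = 12.9 m ≈ 12.9 m ✓

Q ≈ 14.3 L/s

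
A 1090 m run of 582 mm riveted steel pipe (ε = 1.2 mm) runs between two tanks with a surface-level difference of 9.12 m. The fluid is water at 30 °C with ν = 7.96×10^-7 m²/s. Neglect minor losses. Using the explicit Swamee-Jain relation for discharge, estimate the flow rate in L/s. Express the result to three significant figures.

Swamee-Jain (Type II): Q = -0.965·√(gD⁵h_f/L)·ln[ε/(3.7D) + √(3.17ν²L/(gD³h_f))]
√(gD⁵h_f/L) = √(9.81·0.582⁵·9.12/1090) = 0.07403
ε/(3.7D) = 5.57×10^-4; √(3.17ν²L/(gD³h_f)) = 1.11×10^-5
Q = -0.965·0.07403·ln(5.684×10^-4) = 0.5339 m³/s
Check: V = 2.01 m/s, Re = 1.47×10^6, f = 0.02379, h_f = 9.15 m ≈ 9.12 m ✓

Q ≈ 534 L/s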